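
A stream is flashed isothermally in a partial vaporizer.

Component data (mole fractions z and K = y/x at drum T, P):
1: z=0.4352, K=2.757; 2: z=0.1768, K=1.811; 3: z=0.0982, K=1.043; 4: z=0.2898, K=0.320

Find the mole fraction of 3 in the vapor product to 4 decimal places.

y_3 = 0.0991

Iterate (Newton) starting at β = 0.52:
  β = 0.5200: g = 0.19970, g' = -0.7453 → β = 0.7879
  β = 0.7879: g = -0.01228, g' = -0.9016 → β = 0.7743
  β = 0.7743: g = -0.00013, g' = -0.8830 → β = 0.7742
Converged at β = 0.7742.
Compositions from xᵢ = zᵢ/(1+β(Kᵢ−1)), yᵢ = Kᵢxᵢ:
  1: x = 0.1844, y = 0.5084
  2: x = 0.1086, y = 0.1967
  3: x = 0.0950, y = 0.0991
  4: x = 0.6120, y = 0.1958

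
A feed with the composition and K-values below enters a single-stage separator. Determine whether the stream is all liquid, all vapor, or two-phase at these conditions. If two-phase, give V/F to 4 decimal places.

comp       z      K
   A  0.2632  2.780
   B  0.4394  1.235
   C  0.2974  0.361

ΣzᵢKᵢ = 1.3817; Σzᵢ/Kᵢ = 1.2743.
Both exceed 1, so a two-phase solution exists.
Rachford–Rice: g(ψ) = Σ zᵢ(Kᵢ−1)/(1+ψ(Kᵢ−1)) = 0.
Iterate (Newton) starting at ψ = 0.5:
  ψ = 0.5000: g = 0.06102, g' = -0.5151 → ψ = 0.6185
  ψ = 0.6185: g = -0.00106, g' = -0.5394 → ψ = 0.6165
Converged at ψ = 0.6165.

two-phase, V/F = 0.6165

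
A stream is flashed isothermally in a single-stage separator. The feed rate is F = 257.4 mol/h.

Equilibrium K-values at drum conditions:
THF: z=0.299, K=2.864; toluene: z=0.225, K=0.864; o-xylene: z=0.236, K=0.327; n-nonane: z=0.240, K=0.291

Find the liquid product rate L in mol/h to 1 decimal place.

L = 208.1 mol/h

Material balance + equilibrium reduce to Σ zᵢ(Kᵢ−1)/(1+V/F(Kᵢ−1)) = 0.
Feasibility: ΣzᵢKᵢ = 1.198, Σzᵢ/Kᵢ = 1.911 — both > 1, two phases present.
Newton–Raphson from V/F = 0.6:
  V/F = 0.600: g = -0.3328, g' = -0.903 → V/F = 0.231
  V/F = 0.231: g = -0.0338, g' = -0.834 → V/F = 0.191
  V/F = 0.191: g = 0.0007, g' = -0.872 → V/F = 0.192
Converged at V/F = 0.192.
Then V = V/F·F = 0.1916·257.4 = 49.3 mol/h and L = F − V = 208.1 mol/h.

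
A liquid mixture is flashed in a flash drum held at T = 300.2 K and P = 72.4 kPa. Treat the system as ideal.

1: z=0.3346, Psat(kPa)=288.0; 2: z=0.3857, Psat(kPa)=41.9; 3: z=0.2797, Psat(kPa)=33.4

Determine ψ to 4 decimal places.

ψ = 0.4843

Raoult's law: Kᵢ = Pᵢˢᵃᵗ/P = Pᵢˢᵃᵗ/72.4.
  K_1 = 288.0/72.4 = 3.977901, K_2 = 41.9/72.4 = 0.578729, K_3 = 33.4/72.4 = 0.461326
Rachford–Rice: g(ψ) = Σ zᵢ(Kᵢ−1)/(1+ψ(Kᵢ−1)) = 0.
Check two-phase: ΣzᵢKᵢ = 1.6833 > 1 and Σzᵢ/Kᵢ = 1.3569 > 1, so g(0) = 0.6833 > 0 and g(1) = -0.3569 < 0.
Iterate (Newton) starting at ψ = 0.49:
  ψ = 0.4900: g = -0.00427, g' = -0.7491 → ψ = 0.4843
Converged at ψ = 0.4843.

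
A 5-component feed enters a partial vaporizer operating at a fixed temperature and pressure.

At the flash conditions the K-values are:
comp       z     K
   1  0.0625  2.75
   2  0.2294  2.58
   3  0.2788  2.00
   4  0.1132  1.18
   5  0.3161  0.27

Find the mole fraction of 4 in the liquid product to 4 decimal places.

x_4 = 0.1018

Material balance + equilibrium reduce to Σ zᵢ(Kᵢ−1)/(1+ψ(Kᵢ−1)) = 0.
Check two-phase: ΣzᵢKᵢ = 1.5403 > 1 and Σzᵢ/Kᵢ = 1.5177 > 1, so g(0) = 0.5403 > 0 and g(1) = -0.5177 < 0.
Newton–Raphson from ψ = 0.5:
  ψ = 0.5000: g = 0.10199, g' = -0.7779 → ψ = 0.6311
  ψ = 0.6311: g = -0.00520, g' = -0.8737 → ψ = 0.6252
  ψ = 0.6252: g = -0.00002, g' = -0.8671 → ψ = 0.6251
Converged at ψ = 0.6251.
Compositions from xᵢ = zᵢ/(1+ψ(Kᵢ−1)), yᵢ = Kᵢxᵢ:
  1: x = 0.0298, y = 0.0821
  2: x = 0.1154, y = 0.2978
  3: x = 0.1716, y = 0.3431
  4: x = 0.1018, y = 0.1201
  5: x = 0.5814, y = 0.1570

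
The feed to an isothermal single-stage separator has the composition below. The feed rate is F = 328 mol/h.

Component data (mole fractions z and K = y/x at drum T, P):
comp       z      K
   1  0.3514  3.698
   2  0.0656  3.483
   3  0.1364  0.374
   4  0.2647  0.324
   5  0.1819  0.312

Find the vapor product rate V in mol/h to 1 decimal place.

V = 132.8 mol/h

Let ψ = V/F and solve Σ zᵢ(Kᵢ−1)/(1+ψ(Kᵢ−1)) = 0.
g(0) = ΣzᵢKᵢ − 1 = 0.7215 and g(1) = 1 − Σzᵢ/Kᵢ = -0.8786, so a root lies in (0, 1).
Newton iteration, ψ⁰ = 0.33:
  ψ = 0.3300: g = 0.09122, g' = -1.2674 → ψ = 0.4020
  ψ = 0.4020: g = 0.00354, g' = -1.1780 → ψ = 0.4050
Converged at ψ = 0.4050.
Then V = ψ·F = 0.4050·328 = 132.8 mol/h and L = F − V = 195.2 mol/h.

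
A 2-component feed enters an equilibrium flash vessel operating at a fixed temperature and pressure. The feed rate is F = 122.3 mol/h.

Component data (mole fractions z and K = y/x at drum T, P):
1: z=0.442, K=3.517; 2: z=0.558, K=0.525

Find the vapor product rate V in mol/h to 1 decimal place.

V = 86.7 mol/h

Material balance + equilibrium reduce to Σ zᵢ(Kᵢ−1)/(1+V/F(Kᵢ−1)) = 0.
g(0) = ΣzᵢKᵢ − 1 = 0.847 and g(1) = 1 − Σzᵢ/Kᵢ = -0.189, so a root lies in (0, 1).
Binary case is linear: z₁(K₁−1)(1+V/F(K₂−1)) + z₂(K₂−1)(1+V/F(K₁−1)) = 0
⇒ V/F = [z₁(K₁−1)+z₂(K₂−1)] / [−(K₁−1)(K₂−1)] = 0.8475/1.1956 = 0.709
Then V = V/F·F = 0.7088·122.3 = 86.7 mol/h and L = F − V = 35.6 mol/h.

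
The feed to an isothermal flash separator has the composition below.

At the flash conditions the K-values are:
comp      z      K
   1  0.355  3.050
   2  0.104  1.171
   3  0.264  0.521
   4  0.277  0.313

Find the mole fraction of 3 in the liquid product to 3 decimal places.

x_3 = 0.326

Newton iteration, ψ⁰ = 0.5:
  ψ = 0.500: g = -0.0804, g' = -0.774 → ψ = 0.396
  ψ = 0.396: g = 0.0007, g' = -0.796 → ψ = 0.397
Converged at ψ = 0.397.
Compositions from xᵢ = zᵢ/(1+ψ(Kᵢ−1)), yᵢ = Kᵢxᵢ:
  1: x = 0.196, y = 0.597
  2: x = 0.097, y = 0.114
  3: x = 0.326, y = 0.170
  4: x = 0.381, y = 0.119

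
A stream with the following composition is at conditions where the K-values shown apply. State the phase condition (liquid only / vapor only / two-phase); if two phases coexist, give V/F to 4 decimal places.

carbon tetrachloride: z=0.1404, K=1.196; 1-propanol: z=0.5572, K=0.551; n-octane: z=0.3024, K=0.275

liquid only

ΣzᵢKᵢ = 0.5581; Σzᵢ/Kᵢ = 2.2283.
Since ΣzᵢKᵢ < 1 the mixture is below its bubble point — single liquid phase.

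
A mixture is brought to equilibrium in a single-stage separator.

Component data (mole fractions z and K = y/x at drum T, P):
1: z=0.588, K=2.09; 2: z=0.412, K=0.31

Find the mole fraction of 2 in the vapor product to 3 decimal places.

Binary case is linear: z₁(K₁−1)(1+ψ(K₂−1)) + z₂(K₂−1)(1+ψ(K₁−1)) = 0
⇒ ψ = [z₁(K₁−1)+z₂(K₂−1)] / [−(K₁−1)(K₂−1)] = 0.3566/0.7521 = 0.474
Compositions from xᵢ = zᵢ/(1+ψ(Kᵢ−1)), yᵢ = Kᵢxᵢ:
  1: x = 0.388, y = 0.810
  2: x = 0.612, y = 0.190

y_2 = 0.190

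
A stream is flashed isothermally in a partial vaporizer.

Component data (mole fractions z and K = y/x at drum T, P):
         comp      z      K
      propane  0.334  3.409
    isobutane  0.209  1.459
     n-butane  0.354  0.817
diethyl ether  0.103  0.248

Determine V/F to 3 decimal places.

V/F = 0.906

Iterate (Newton) starting at V/F = 0.44:
  V/F = 0.440: g = 0.2842, g' = -0.631 → V/F = 0.890
  V/F = 0.890: g = 0.0123, g' = -0.768 → V/F = 0.906
Converged at V/F = 0.906.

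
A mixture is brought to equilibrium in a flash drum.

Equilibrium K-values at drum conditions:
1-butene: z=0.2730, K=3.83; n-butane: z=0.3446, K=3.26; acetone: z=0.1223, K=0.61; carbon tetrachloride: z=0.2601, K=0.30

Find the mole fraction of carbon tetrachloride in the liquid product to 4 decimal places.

Newton–Raphson from β = 0.5:
  β = 0.5000: g = 0.34619, g' = -1.0932 → β = 0.8167
  β = 0.8167: g = 0.01194, g' = -1.1515 → β = 0.8270
Converged at β = 0.8270.
Compositions from xᵢ = zᵢ/(1+β(Kᵢ−1)), yᵢ = Kᵢxᵢ:
  1-butene: x = 0.0817, y = 0.3130
  n-butane: x = 0.1201, y = 0.3916
  acetone: x = 0.1805, y = 0.1101
  carbon tetrachloride: x = 0.6176, y = 0.1853

x_carbon tetrachloride = 0.6176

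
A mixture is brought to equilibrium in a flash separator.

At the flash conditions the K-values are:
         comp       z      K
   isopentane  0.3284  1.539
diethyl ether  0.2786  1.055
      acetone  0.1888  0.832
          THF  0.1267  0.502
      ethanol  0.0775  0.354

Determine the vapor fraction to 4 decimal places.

ψ = 0.2869

Rachford–Rice: g(ψ) = Σ zᵢ(Kᵢ−1)/(1+ψ(Kᵢ−1)) = 0.
g(0) = ΣzᵢKᵢ − 1 = 0.0475 and g(1) = 1 − Σzᵢ/Kᵢ = -0.1757, so a root lies in (0, 1).
Newton–Raphson from ψ = 0.66:
  ψ = 0.6600: g = -0.07159, g' = -0.2274 → ψ = 0.3452
  ψ = 0.3452: g = -0.01003, g' = -0.1740 → ψ = 0.2876
  ψ = 0.2876: g = -0.00013, g' = -0.1698 → ψ = 0.2869
Converged at ψ = 0.2869.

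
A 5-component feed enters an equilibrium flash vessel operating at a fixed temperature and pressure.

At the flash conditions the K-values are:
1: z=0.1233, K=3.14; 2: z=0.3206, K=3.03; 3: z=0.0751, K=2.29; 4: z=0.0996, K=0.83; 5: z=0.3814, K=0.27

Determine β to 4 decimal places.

Let β = V/F and solve Σ zᵢ(Kᵢ−1)/(1+β(Kᵢ−1)) = 0.
g(0) = ΣzᵢKᵢ − 1 = 0.7162 and g(1) = 1 − Σzᵢ/Kᵢ = -0.7105, so a root lies in (0, 1).
Newton–Raphson from β = 0.5:
  β = 0.5000: g = 0.05238, g' = -1.0108 → β = 0.5518
  β = 0.5518: g = -0.00038, g' = -1.0287 → β = 0.5515
Converged at β = 0.5515.

β = 0.5515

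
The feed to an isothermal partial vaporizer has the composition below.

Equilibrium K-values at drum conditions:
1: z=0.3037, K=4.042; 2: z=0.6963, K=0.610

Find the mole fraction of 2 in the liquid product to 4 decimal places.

x_2 = 0.8864

Material balance + equilibrium reduce to Σ zᵢ(Kᵢ−1)/(1+V/F(Kᵢ−1)) = 0.
g(0) = ΣzᵢKᵢ − 1 = 0.6523 and g(1) = 1 − Σzᵢ/Kᵢ = -0.2166, so a root lies in (0, 1).
Newton–Raphson from V/F = 0.45:
  V/F = 0.4500: g = 0.06063, g' = -0.6566 → V/F = 0.5423
  V/F = 0.5423: g = 0.00425, g' = -0.5706 → V/F = 0.5498
Converged at V/F = 0.5498.
Compositions from xᵢ = zᵢ/(1+V/F(Kᵢ−1)), yᵢ = Kᵢxᵢ:
  1: x = 0.1136, y = 0.4593
  2: x = 0.8864, y = 0.5407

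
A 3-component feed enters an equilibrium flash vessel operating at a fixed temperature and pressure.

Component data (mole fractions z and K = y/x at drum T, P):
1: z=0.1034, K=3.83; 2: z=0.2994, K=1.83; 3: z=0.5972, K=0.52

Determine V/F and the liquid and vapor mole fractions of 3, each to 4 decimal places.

V/F = 0.3407, x_3 = 0.7140, y_3 = 0.3713

Rachford–Rice: g(V/F) = Σ zᵢ(Kᵢ−1)/(1+V/F(Kᵢ−1)) = 0.
g(0) = ΣzᵢKᵢ − 1 = 0.2545 and g(1) = 1 − Σzᵢ/Kᵢ = -0.3391, so a root lies in (0, 1).
Iterate (Newton) starting at V/F = 0.61:
  V/F = 0.6100: g = -0.13303, g' = -0.4774 → V/F = 0.3314
  V/F = 0.3314: g = 0.00504, g' = -0.5420 → V/F = 0.3407
Converged at V/F = 0.3407.
Compositions from xᵢ = zᵢ/(1+V/F(Kᵢ−1)), yᵢ = Kᵢxᵢ:
  1: x = 0.0526, y = 0.2016
  2: x = 0.2334, y = 0.4271
  3: x = 0.7140, y = 0.3713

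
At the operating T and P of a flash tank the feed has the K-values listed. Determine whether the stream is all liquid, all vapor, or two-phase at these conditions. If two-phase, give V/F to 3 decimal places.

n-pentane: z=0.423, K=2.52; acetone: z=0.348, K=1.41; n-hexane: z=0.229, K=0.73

all vapor

ΣzᵢKᵢ = 1.724; Σzᵢ/Kᵢ = 0.728.
Since Σzᵢ/Kᵢ < 1 the mixture is above its dew point — single vapor phase.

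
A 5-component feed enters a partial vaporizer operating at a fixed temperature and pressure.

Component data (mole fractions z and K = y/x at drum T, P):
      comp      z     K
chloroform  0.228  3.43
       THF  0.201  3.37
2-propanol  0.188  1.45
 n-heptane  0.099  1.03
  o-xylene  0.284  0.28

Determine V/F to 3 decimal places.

Material balance + equilibrium reduce to Σ zᵢ(Kᵢ−1)/(1+V/F(Kᵢ−1)) = 0.
g(0) = ΣzᵢKᵢ − 1 = 0.914 and g(1) = 1 − Σzᵢ/Kᵢ = -0.366, so a root lies in (0, 1).
Newton–Raphson from V/F = 0.42:
  V/F = 0.420: g = 0.2939, g' = -0.943 → V/F = 0.732
  V/F = 0.732: g = 0.0081, g' = -1.005 → V/F = 0.740
Converged at V/F = 0.740.

V/F = 0.740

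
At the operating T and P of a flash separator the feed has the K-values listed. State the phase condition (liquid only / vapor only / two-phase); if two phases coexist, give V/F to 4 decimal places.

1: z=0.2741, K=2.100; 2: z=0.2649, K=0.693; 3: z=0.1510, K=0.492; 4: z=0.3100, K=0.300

liquid only

ΣzᵢKᵢ = 0.9265; Σzᵢ/Kᵢ = 1.8530.
Since ΣzᵢKᵢ < 1 the mixture is below its bubble point — single liquid phase.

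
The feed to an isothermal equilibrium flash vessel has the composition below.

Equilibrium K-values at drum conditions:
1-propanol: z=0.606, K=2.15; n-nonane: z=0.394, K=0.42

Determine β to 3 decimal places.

β = 0.702

Binary case is linear: z₁(K₁−1)(1+β(K₂−1)) + z₂(K₂−1)(1+β(K₁−1)) = 0
⇒ β = [z₁(K₁−1)+z₂(K₂−1)] / [−(K₁−1)(K₂−1)] = 0.4684/0.6670 = 0.702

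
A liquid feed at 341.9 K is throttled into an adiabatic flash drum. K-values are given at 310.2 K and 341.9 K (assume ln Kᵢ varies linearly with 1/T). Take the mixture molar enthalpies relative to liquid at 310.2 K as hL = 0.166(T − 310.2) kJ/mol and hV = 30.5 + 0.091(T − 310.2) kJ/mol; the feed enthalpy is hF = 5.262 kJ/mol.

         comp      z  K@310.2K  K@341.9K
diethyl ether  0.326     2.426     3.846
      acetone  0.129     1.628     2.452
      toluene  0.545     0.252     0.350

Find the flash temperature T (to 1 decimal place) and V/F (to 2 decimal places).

Adiabatic flash: solve Rachford–Rice at each trial T, then check hF = ψ·hV(T) + (1−ψ)·hL(T).
  T = 310.2 K: K = (2.426, 1.628, 0.252), RR gives ψ = 0.148, H_out = 4.499 kJ/mol
  T = 341.9 K: K = (3.846, 2.452, 0.350), RR gives ψ = 0.468, H_out = 18.431 kJ/mol
  T = 326.0 K: K = (3.087, 2.017, 0.299), RR gives ψ = 0.334, H_out = 12.418 kJ/mol
  T = 318.1 K: K = (2.745, 1.817, 0.275), RR gives ψ = 0.251, H_out = 8.822 kJ/mol
  T = 314.1 K: K = (2.580, 1.720, 0.263), RR gives ψ = 0.202, H_out = 6.747 kJ/mol
  T = 312.1 K: K = (2.501, 1.672, 0.257), RR gives ψ = 0.175, H_out = 5.626 kJ/mol
Linear interpolation between T = 310.2 (H_out = 4.499) and T = 312.1 (H_out = 5.626) on hF = 5.262 gives T ≈ 311.5 K, at which ψ = 0.17.

T = 311.5 K, V/F = 0.17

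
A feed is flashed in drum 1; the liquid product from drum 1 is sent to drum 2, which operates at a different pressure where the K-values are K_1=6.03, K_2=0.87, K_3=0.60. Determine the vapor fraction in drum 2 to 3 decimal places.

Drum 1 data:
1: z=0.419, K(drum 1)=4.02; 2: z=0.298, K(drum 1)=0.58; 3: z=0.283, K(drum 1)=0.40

Drum 1:
Rachford–Rice: g(ψ₁) = Σ zᵢ(Kᵢ−1)/(1+ψ₁(Kᵢ−1)) = 0.
Check two-phase: ΣzᵢKᵢ = 1.970 > 1 and Σzᵢ/Kᵢ = 1.326 > 1, so g(0) = 0.970 > 0 and g(1) = -0.326 < 0.
Newton–Raphson from ψ₁ = 0.46:
  ψ₁ = 0.460: g = 0.1400, g' = -0.945 → ψ₁ = 0.608
  ψ₁ = 0.608: g = 0.0106, g' = -0.822 → ψ₁ = 0.621
Converged at ψ₁ = 0.621.
Drum-1 compositions:
  1: x = 0.146, y = 0.586
  2: x = 0.403, y = 0.234
  3: x = 0.451, y = 0.180
Drum-2 feed = drum-1 liquid: z₂ = (0.1457, 0.4032, 0.4511).
Drum 2:
Let ψ₂ = V/F and solve Σ zᵢ(Kᵢ−1)/(1+ψ₂(Kᵢ−1)) = 0.
Check two-phase: ΣzᵢKᵢ = 1.500 > 1 and Σzᵢ/Kᵢ = 1.239 > 1, so g(0) = 0.500 > 0 and g(1) = -0.239 < 0.
Newton–Raphson from ψ₂ = 0.31:
  ψ₂ = 0.310: g = 0.0257, g' = -0.664 → ψ₂ = 0.349
  ψ₂ = 0.349: g = 0.0015, g' = -0.591 → ψ₂ = 0.351
Converged at ψ₂ = 0.351.
  1: x = 0.053, y = 0.318
  2: x = 0.422, y = 0.368
  3: x = 0.525, y = 0.315

V/F (drum 2) = 0.351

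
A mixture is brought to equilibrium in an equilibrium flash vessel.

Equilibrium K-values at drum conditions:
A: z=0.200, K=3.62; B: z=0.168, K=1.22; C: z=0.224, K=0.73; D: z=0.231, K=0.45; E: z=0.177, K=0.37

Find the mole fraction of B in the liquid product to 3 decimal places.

x_B = 0.159

Newton iteration, ψ⁰ = 0.5:
  ψ = 0.500: g = -0.1478, g' = -0.568 → ψ = 0.240
  ψ = 0.240: g = 0.0144, g' = -0.734 → ψ = 0.260
Converged at ψ = 0.260.
Compositions from xᵢ = zᵢ/(1+ψ(Kᵢ−1)), yᵢ = Kᵢxᵢ:
  A: x = 0.119, y = 0.431
  B: x = 0.159, y = 0.194
  C: x = 0.241, y = 0.176
  D: x = 0.270, y = 0.121
  E: x = 0.212, y = 0.078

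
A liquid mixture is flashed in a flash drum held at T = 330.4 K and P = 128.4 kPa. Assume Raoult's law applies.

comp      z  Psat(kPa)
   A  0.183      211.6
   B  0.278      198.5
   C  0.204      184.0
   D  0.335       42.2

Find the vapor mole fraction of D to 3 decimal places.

Raoult's law: Kᵢ = Pᵢˢᵃᵗ/P = Pᵢˢᵃᵗ/128.4.
  K_A = 211.6/128.4 = 1.64798, K_B = 198.5/128.4 = 1.54595, K_C = 184.0/128.4 = 1.43302, K_D = 42.2/128.4 = 0.32866
Newton–Raphson from β = 0.5:
  β = 0.500: g = -0.0571, g' = -0.463 → β = 0.377
  β = 0.377: g = -0.0038, g' = -0.405 → β = 0.367
Converged at β = 0.367.
Compositions from xᵢ = zᵢ/(1+β(Kᵢ−1)), yᵢ = Kᵢxᵢ:
  A: x = 0.148, y = 0.244
  B: x = 0.232, y = 0.358
  C: x = 0.176, y = 0.252
  D: x = 0.445, y = 0.146

y_D = 0.146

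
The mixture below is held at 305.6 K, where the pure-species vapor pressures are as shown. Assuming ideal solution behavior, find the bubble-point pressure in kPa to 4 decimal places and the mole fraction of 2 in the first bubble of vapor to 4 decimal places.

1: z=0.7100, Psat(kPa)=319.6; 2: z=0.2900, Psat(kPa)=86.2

Pbub = 251.9140 kPa, y_2 = 0.0992

At the bubble point ψ → 0, so ΣzᵢKᵢ = 1 with Kᵢ = Pᵢˢᵃᵗ/P ⇒ P = ΣzᵢPᵢˢᵃᵗ.
P = 0.7100·319.6 + 0.2900·86.2 = 251.9140 kPa
yᵢ = zᵢPᵢˢᵃᵗ/P ⇒ y_2 = 0.2900·86.2/251.9140 = 0.0992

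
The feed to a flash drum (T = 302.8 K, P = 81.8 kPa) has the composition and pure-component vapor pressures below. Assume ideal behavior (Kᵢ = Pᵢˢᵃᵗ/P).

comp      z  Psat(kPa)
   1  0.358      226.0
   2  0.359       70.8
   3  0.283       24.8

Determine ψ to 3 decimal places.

ψ = 0.471

Raoult's law: Kᵢ = Pᵢˢᵃᵗ/P = Pᵢˢᵃᵗ/81.8.
  K_1 = 226.0/81.8 = 2.76284, K_2 = 70.8/81.8 = 0.86553, K_3 = 24.8/81.8 = 0.30318
Rachford–Rice: g(ψ) = Σ zᵢ(Kᵢ−1)/(1+ψ(Kᵢ−1)) = 0.
Feasibility: ΣzᵢKᵢ = 1.386, Σzᵢ/Kᵢ = 1.478 — both > 1, two phases present.
Iterate (Newton) starting at ψ = 0.5:
  ψ = 0.500: g = -0.0190, g' = -0.645 → ψ = 0.471
Converged at ψ = 0.471.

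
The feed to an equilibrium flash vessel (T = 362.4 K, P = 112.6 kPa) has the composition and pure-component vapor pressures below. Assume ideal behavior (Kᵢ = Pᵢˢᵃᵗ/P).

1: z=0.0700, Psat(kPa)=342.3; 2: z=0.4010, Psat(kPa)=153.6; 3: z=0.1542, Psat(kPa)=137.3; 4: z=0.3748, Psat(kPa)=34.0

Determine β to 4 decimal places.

Raoult's law: Kᵢ = Pᵢˢᵃᵗ/P = Pᵢˢᵃᵗ/112.6.
  K_1 = 342.3/112.6 = 3.039964, K_2 = 153.6/112.6 = 1.364121, K_3 = 137.3/112.6 = 1.219361, K_4 = 34.0/112.6 = 0.301954
Material balance + equilibrium reduce to Σ zᵢ(Kᵢ−1)/(1+β(Kᵢ−1)) = 0.
Check two-phase: ΣzᵢKᵢ = 1.0610 > 1 and Σzᵢ/Kᵢ = 1.6847 > 1, so g(0) = 0.0610 > 0 and g(1) = -0.6847 < 0.
Newton iteration, β⁰ = 0.5:
  β = 0.5000: g = -0.17720, g' = -0.5464 → β = 0.1757
  β = 0.1757: g = -0.02328, g' = -0.4490 → β = 0.1239
  β = 0.1239: g = 0.00025, g' = -0.4602 → β = 0.1244
Converged at β = 0.1244.

β = 0.1244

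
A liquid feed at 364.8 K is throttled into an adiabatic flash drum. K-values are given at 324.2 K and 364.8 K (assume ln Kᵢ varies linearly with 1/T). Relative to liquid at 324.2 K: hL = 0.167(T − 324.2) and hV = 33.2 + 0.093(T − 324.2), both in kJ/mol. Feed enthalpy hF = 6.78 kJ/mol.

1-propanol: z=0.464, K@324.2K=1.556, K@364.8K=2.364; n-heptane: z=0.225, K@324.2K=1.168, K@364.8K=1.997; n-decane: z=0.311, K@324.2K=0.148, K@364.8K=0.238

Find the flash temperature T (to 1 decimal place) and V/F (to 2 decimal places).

Adiabatic flash: solve Rachford–Rice at each trial T, then check hF = ψ·hV(T) + (1−ψ)·hL(T).
  T = 324.2 K: K = (1.556, 1.168, 0.148), RR gives ψ = 0.080, H_out = 2.651 kJ/mol
  T = 364.8 K: K = (2.364, 1.997, 0.238), RR gives ψ = 0.652, H_out = 26.467 kJ/mol
  T = 344.5 K: K = (1.942, 1.552, 0.190), RR gives ψ = 0.463, H_out = 18.079 kJ/mol
  T = 334.4 K: K = (1.745, 1.353, 0.169), RR gives ψ = 0.317, H_out = 11.986 kJ/mol
  T = 329.3 K: K = (1.649, 1.259, 0.158), RR gives ψ = 0.215, H_out = 7.893 kJ/mol
  T = 326.8 K: K = (1.603, 1.214, 0.153), RR gives ψ = 0.153, H_out = 5.500 kJ/mol
  T = 328.1 K: K = (1.627, 1.237, 0.156), RR gives ψ = 0.186, H_out = 6.782 kJ/mol
Linear interpolation between T = 326.8 (H_out = 5.500) and T = 328.1 (H_out = 6.782) on hF = 6.78 gives T ≈ 328.1 K, at which ψ = 0.19.

T = 328.1 K, V/F = 0.19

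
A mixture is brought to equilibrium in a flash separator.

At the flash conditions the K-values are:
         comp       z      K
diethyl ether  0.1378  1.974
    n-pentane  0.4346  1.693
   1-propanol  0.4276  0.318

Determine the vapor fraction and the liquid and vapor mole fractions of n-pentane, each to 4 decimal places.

ψ = 0.2748, x_n-pentane = 0.3651, y_n-pentane = 0.6181

Let ψ = V/F and solve Σ zᵢ(Kᵢ−1)/(1+ψ(Kᵢ−1)) = 0.
g(0) = ΣzᵢKᵢ − 1 = 0.1438 and g(1) = 1 − Σzᵢ/Kᵢ = -0.6712, so a root lies in (0, 1).
Newton–Raphson from ψ = 0.5:
  ψ = 0.5000: g = -0.12859, g' = -0.6322 → ψ = 0.2966
  ψ = 0.2966: g = -0.01161, g' = -0.5348 → ψ = 0.2749
  ψ = 0.2749: g = -0.00006, g' = -0.5299 → ψ = 0.2748
Converged at ψ = 0.2748.
Compositions from xᵢ = zᵢ/(1+ψ(Kᵢ−1)), yᵢ = Kᵢxᵢ:
  diethyl ether: x = 0.1087, y = 0.2146
  n-pentane: x = 0.3651, y = 0.6181
  1-propanol: x = 0.5262, y = 0.1673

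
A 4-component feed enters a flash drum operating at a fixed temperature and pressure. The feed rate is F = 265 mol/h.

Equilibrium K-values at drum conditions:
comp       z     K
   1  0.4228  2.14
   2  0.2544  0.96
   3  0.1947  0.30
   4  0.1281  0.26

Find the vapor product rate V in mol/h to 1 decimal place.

V = 104.5 mol/h

Material balance + equilibrium reduce to Σ zᵢ(Kᵢ−1)/(1+V/F(Kᵢ−1)) = 0.
g(0) = ΣzᵢKᵢ − 1 = 0.2407 and g(1) = 1 − Σzᵢ/Kᵢ = -0.6043, so a root lies in (0, 1).
Newton–Raphson from V/F = 0.37:
  V/F = 0.3700: g = 0.01421, g' = -0.5790 → V/F = 0.3945
  V/F = 0.3945: g = -0.00006, g' = -0.5839 → V/F = 0.3944
Converged at V/F = 0.3944.
Then V = V/F·F = 0.3944·265 = 104.5 mol/h and L = F − V = 160.5 mol/h.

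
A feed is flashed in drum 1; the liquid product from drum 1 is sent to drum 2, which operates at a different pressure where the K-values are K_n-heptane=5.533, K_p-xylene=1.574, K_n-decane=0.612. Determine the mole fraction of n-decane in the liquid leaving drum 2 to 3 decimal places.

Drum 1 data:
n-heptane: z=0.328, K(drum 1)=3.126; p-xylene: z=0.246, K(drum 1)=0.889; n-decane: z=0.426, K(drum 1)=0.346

x_n-decane (drum 2) = 0.775

Drum 1:
Newton iteration, ψ₁⁰ = 0.5:
  ψ₁ = 0.500: g = -0.1049, g' = -0.754 → ψ₁ = 0.361
  ψ₁ = 0.361: g = 0.0014, g' = -0.790 → ψ₁ = 0.363
Converged at ψ₁ = 0.363.
Drum-1 compositions:
  n-heptane: x = 0.185, y = 0.579
  p-xylene: x = 0.256, y = 0.228
  n-decane: x = 0.558, y = 0.193
Drum-2 feed = drum-1 liquid: z₂ = (0.1852, 0.2563, 0.5585).
Drum 2:
Iterate (Newton) starting at ψ₂ = 0.68:
  ψ₂ = 0.680: g = 0.0171, g' = -0.427 → ψ₂ = 0.720
  ψ₂ = 0.720: g = 0.0003, g' = -0.413 → ψ₂ = 0.721
Converged at ψ₂ = 0.721.
  n-heptane: x = 0.043, y = 0.240
  p-xylene: x = 0.181, y = 0.285
  n-decane: x = 0.775, y = 0.474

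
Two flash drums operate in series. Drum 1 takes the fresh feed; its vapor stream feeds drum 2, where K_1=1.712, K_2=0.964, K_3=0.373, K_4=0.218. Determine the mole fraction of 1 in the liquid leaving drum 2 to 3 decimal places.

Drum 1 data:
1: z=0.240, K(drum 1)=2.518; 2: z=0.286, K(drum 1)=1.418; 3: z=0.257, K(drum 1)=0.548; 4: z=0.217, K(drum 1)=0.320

Drum 1:
Newton iteration, ψ₁⁰ = 0.5:
  ψ₁ = 0.500: g = -0.0677, g' = -0.531 → ψ₁ = 0.373
  ψ₁ = 0.373: g = -0.0012, g' = -0.519 → ψ₁ = 0.370
Converged at ψ₁ = 0.370.
Drum-1 compositions:
  1: x = 0.154, y = 0.387
  2: x = 0.248, y = 0.351
  3: x = 0.309, y = 0.169
  4: x = 0.290, y = 0.093
Drum-2 feed = drum-1 vapor: z₂ = (0.3869, 0.3512, 0.1691, 0.0928).
Drum 2:
Let ψ₂ = V/F and solve Σ zᵢ(Kᵢ−1)/(1+ψ₂(Kᵢ−1)) = 0.
Check two-phase: ΣzᵢKᵢ = 1.084 > 1 and Σzᵢ/Kᵢ = 1.469 > 1, so g(0) = 0.084 > 0 and g(1) = -0.469 < 0.
Newton iteration, ψ₂⁰ = 0.32:
  ψ₂ = 0.320: g = -0.0179, g' = -0.336 → ψ₂ = 0.267
  ψ₂ = 0.267: g = -0.0003, g' = -0.325 → ψ₂ = 0.266
Converged at ψ₂ = 0.266.
  1: x = 0.325, y = 0.557
  2: x = 0.355, y = 0.342
  3: x = 0.203, y = 0.076
  4: x = 0.117, y = 0.026

x_1 (drum 2) = 0.325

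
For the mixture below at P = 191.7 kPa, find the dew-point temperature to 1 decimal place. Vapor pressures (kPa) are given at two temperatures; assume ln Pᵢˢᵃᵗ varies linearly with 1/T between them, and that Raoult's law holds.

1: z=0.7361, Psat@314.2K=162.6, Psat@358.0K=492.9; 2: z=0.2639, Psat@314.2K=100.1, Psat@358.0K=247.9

T = 326.5 K

Dew-point temperature: Σzᵢ·P/Pᵢˢᵃᵗ(T) = 1. Interpolate ln Pᵢˢᵃᵗ = aᵢ + bᵢ/T.
  T = 314.2 K: ΣzᵢP/Pᵢˢᵃᵗ = 1.3732
  T = 358.0 K: ΣzᵢP/Pᵢˢᵃᵗ = 0.4904
  T = 336.1 K: ΣzᵢP/Pᵢˢᵃᵗ = 0.7926
  T = 325.1 K: ΣzᵢP/Pᵢˢᵃᵗ = 1.0346
  T = 330.6 K: ΣzᵢP/Pᵢˢᵃᵗ = 0.9034
  T = 327.9 K: ΣzᵢP/Pᵢˢᵃᵗ = 0.9650
Interpolating between 325.1 K and 327.9 K gives T ≈ 326.5 K.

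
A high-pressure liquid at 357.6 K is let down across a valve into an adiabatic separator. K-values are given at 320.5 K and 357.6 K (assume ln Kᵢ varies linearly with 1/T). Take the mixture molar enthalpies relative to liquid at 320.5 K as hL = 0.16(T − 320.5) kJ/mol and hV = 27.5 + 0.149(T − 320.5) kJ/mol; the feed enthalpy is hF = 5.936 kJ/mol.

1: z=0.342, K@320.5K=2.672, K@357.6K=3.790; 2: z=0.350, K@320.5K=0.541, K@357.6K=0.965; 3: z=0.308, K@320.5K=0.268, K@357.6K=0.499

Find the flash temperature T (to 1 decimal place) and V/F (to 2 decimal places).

T = 322.1 K, V/F = 0.21

Adiabatic flash: solve Rachford–Rice at each trial T, then check hF = ψ·hV(T) + (1−ψ)·hL(T).
  T = 320.5 K: K = (2.672, 0.541, 0.268), RR gives ψ = 0.185, H_out = 5.100 kJ/mol
  T = 357.6 K: K = (3.790, 0.965, 0.499), RR gives ψ = 0.853, H_out = 29.058 kJ/mol
  T = 339.1 K: K = (3.214, 0.735, 0.372), RR gives ψ = 0.456, H_out = 15.434 kJ/mol
  T = 329.8 K: K = (2.938, 0.633, 0.317), RR gives ψ = 0.313, H_out = 10.068 kJ/mol
  T = 325.1 K: K = (2.802, 0.585, 0.292), RR gives ψ = 0.248, H_out = 7.532 kJ/mol
  T = 322.8 K: K = (2.737, 0.563, 0.280), RR gives ψ = 0.216, H_out = 6.313 kJ/mol
Linear interpolation between T = 320.5 (H_out = 5.100) and T = 322.8 (H_out = 6.313) on hF = 5.936 gives T ≈ 322.1 K, at which ψ = 0.21.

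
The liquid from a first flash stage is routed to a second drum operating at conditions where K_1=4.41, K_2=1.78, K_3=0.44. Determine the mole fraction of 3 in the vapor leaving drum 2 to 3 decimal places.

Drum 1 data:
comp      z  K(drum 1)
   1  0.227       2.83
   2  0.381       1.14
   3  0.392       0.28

Drum 1:
Material balance + equilibrium reduce to Σ zᵢ(Kᵢ−1)/(1+ψ₁(Kᵢ−1)) = 0.
Feasibility: ΣzᵢKᵢ = 1.187, Σzᵢ/Kᵢ = 1.814 — both > 1, two phases present.
Newton–Raphson from ψ₁ = 0.33:
  ψ₁ = 0.330: g = -0.0602, g' = -0.652 → ψ₁ = 0.238
  ψ₁ = 0.238: g = 0.0006, g' = -0.672 → ψ₁ = 0.239
Converged at ψ₁ = 0.239.
Drum-1 compositions:
  1: x = 0.158, y = 0.447
  2: x = 0.369, y = 0.420
  3: x = 0.473, y = 0.133
Drum-2 feed = drum-1 liquid: z₂ = (0.1580, 0.3687, 0.4733).
Drum 2:
Newton iteration, ψ₂⁰ = 0.56:
  ψ₂ = 0.560: g = -0.0008, g' = -0.641 → ψ₂ = 0.559
Converged at ψ₂ = 0.559.
  1: x = 0.054, y = 0.240
  2: x = 0.257, y = 0.457
  3: x = 0.689, y = 0.303

y_3 (drum 2) = 0.303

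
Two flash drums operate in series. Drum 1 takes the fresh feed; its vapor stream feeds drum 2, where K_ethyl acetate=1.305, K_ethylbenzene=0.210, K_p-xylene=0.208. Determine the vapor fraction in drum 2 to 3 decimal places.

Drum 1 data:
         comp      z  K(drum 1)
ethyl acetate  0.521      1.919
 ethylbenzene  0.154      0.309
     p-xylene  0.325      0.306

Drum 1:
Rachford–Rice: g(ψ₁) = Σ zᵢ(Kᵢ−1)/(1+ψ₁(Kᵢ−1)) = 0.
g(0) = ΣzᵢKᵢ − 1 = 0.147 and g(1) = 1 − Σzᵢ/Kᵢ = -0.832, so a root lies in (0, 1).
Newton–Raphson from ψ₁ = 0.67:
  ψ₁ = 0.670: g = -0.3234, g' = -0.970 → ψ₁ = 0.337
  ψ₁ = 0.337: g = -0.0674, g' = -0.648 → ψ₁ = 0.233
  ψ₁ = 0.233: g = -0.0014, g' = -0.626 → ψ₁ = 0.231
Converged at ψ₁ = 0.231.
Drum-1 compositions:
  ethyl acetate: x = 0.430, y = 0.825
  ethylbenzene: x = 0.183, y = 0.057
  p-xylene: x = 0.387, y = 0.118
Drum-2 feed = drum-1 vapor: z₂ = (0.8250, 0.0566, 0.1184).
Drum 2:
Rachford–Rice: g(ψ₂) = Σ zᵢ(Kᵢ−1)/(1+ψ₂(Kᵢ−1)) = 0.
g(0) = ΣzᵢKᵢ − 1 = 0.113 and g(1) = 1 − Σzᵢ/Kᵢ = -0.471, so a root lies in (0, 1).
Newton–Raphson from ψ₂ = 0.5:
  ψ₂ = 0.500: g = -0.0108, g' = -0.358 → ψ₂ = 0.470
  ψ₂ = 0.470: g = -0.0003, g' = -0.336 → ψ₂ = 0.469
Converged at ψ₂ = 0.469.
  ethyl acetate: x = 0.722, y = 0.942
  ethylbenzene: x = 0.090, y = 0.019
  p-xylene: x = 0.188, y = 0.039

V/F (drum 2) = 0.469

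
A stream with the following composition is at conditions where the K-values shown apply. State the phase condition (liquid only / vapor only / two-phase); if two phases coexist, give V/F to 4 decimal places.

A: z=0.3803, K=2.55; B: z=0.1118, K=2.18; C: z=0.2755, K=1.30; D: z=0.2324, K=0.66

vapor only

ΣzᵢKᵢ = 1.7250; Σzᵢ/Kᵢ = 0.7645.
Since Σzᵢ/Kᵢ < 1 the mixture is above its dew point — single vapor phase.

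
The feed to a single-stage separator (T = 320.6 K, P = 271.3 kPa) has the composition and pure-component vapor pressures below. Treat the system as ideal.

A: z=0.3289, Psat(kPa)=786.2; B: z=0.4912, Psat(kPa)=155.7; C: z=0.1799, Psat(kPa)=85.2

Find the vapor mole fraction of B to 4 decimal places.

y_B = 0.3237

Raoult's law: Kᵢ = Pᵢˢᵃᵗ/P = Pᵢˢᵃᵗ/271.3.
  K_A = 786.2/271.3 = 2.897899, K_B = 155.7/271.3 = 0.573903, K_C = 85.2/271.3 = 0.314043
Rachford–Rice: g(V/F) = Σ zᵢ(Kᵢ−1)/(1+V/F(Kᵢ−1)) = 0.
Feasibility: ΣzᵢKᵢ = 1.2915, Σzᵢ/Kᵢ = 1.5422 — both > 1, two phases present.
Newton–Raphson from V/F = 0.5:
  V/F = 0.5000: g = -0.13350, g' = -0.6520 → V/F = 0.2952
  V/F = 0.2952: g = 0.00589, g' = -0.7364 → V/F = 0.3032
  V/F = 0.3032: g = 0.00003, g' = -0.7298 → V/F = 0.3033
Converged at V/F = 0.3033.
Compositions from xᵢ = zᵢ/(1+V/F(Kᵢ−1)), yᵢ = Kᵢxᵢ:
  A: x = 0.2087, y = 0.6049
  B: x = 0.5641, y = 0.3237
  C: x = 0.2272, y = 0.0713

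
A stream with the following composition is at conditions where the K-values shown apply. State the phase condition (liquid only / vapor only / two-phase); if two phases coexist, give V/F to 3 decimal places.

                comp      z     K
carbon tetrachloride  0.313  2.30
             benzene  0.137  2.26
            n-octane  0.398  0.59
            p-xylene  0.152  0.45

two-phase, V/F = 0.569

ΣzᵢKᵢ = 1.333; Σzᵢ/Kᵢ = 1.209.
Both exceed 1, so a two-phase solution exists.
Rachford–Rice: g(ψ) = Σ zᵢ(Kᵢ−1)/(1+ψ(Kᵢ−1)) = 0.
Newton iteration, ψ⁰ = 0.5:
  ψ = 0.500: g = 0.0319, g' = -0.469 → ψ = 0.568
  ψ = 0.568: g = 0.0004, g' = -0.460 → ψ = 0.569
Converged at ψ = 0.569.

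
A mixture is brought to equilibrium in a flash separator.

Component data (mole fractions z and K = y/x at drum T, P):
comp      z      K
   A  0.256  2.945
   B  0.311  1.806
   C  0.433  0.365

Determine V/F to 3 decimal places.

V/F = 0.539

Material balance + equilibrium reduce to Σ zᵢ(Kᵢ−1)/(1+V/F(Kᵢ−1)) = 0.
Feasibility: ΣzᵢKᵢ = 1.474, Σzᵢ/Kᵢ = 1.445 — both > 1, two phases present.
Newton–Raphson from V/F = 0.5:
  V/F = 0.500: g = 0.0282, g' = -0.726 → V/F = 0.539
Converged at V/F = 0.539.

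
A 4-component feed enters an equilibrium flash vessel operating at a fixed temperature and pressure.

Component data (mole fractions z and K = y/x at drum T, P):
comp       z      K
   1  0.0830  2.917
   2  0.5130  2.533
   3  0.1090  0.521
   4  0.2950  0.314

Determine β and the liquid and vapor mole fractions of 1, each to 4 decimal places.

Let β = V/F and solve Σ zᵢ(Kᵢ−1)/(1+β(Kᵢ−1)) = 0.
Feasibility: ΣzᵢKᵢ = 1.6910, Σzᵢ/Kᵢ = 1.3797 — both > 1, two phases present.
Newton–Raphson from β = 0.5:
  β = 0.5000: g = 0.14976, g' = -0.8307 → β = 0.6803
  β = 0.6803: g = -0.00287, g' = -0.8894 → β = 0.6770
Converged at β = 0.6770.
Compositions from xᵢ = zᵢ/(1+β(Kᵢ−1)), yᵢ = Kᵢxᵢ:
  1: x = 0.0361, y = 0.1054
  2: x = 0.2517, y = 0.6376
  3: x = 0.1613, y = 0.0840
  4: x = 0.5508, y = 0.1730

β = 0.6770, x_1 = 0.0361, y_1 = 0.1054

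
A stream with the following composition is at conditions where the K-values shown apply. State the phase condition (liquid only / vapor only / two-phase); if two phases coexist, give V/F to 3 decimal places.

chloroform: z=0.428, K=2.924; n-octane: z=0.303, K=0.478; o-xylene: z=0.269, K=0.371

two-phase, V/F = 0.448

ΣzᵢKᵢ = 1.496; Σzᵢ/Kᵢ = 1.505.
Both exceed 1, so a two-phase solution exists.
Let ψ = V/F and solve Σ zᵢ(Kᵢ−1)/(1+ψ(Kᵢ−1)) = 0.
Newton–Raphson from ψ = 0.5:
  ψ = 0.500: g = -0.0411, g' = -0.789 → ψ = 0.448
Converged at ψ = 0.448.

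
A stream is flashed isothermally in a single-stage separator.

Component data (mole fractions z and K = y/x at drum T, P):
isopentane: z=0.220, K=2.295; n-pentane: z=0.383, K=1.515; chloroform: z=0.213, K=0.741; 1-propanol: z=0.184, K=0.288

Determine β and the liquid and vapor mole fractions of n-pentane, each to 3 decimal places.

β = 0.635, x_n-pentane = 0.289, y_n-pentane = 0.437

Newton–Raphson from β = 0.5:
  β = 0.500: g = 0.0630, g' = -0.444 → β = 0.642
  β = 0.642: g = -0.0036, g' = -0.504 → β = 0.635
Converged at β = 0.635.
Compositions from xᵢ = zᵢ/(1+β(Kᵢ−1)), yᵢ = Kᵢxᵢ:
  isopentane: x = 0.121, y = 0.277
  n-pentane: x = 0.289, y = 0.437
  chloroform: x = 0.255, y = 0.189
  1-propanol: x = 0.336, y = 0.097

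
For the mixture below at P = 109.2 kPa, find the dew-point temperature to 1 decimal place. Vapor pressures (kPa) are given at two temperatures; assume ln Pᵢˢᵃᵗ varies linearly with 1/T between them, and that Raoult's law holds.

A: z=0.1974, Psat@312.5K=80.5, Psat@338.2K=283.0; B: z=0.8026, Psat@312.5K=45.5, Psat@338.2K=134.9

T = 330.3 K

Dew-point temperature: Σzᵢ·P/Pᵢˢᵃᵗ(T) = 1. Interpolate ln Pᵢˢᵃᵗ = aᵢ + bᵢ/T.
  T = 312.5 K: ΣzᵢP/Pᵢˢᵃᵗ = 2.1940
  T = 338.2 K: ΣzᵢP/Pᵢˢᵃᵗ = 0.7259
  T = 325.4 K: ΣzᵢP/Pᵢˢᵃᵗ = 1.2316
  T = 331.8 K: ΣzᵢP/Pᵢˢᵃᵗ = 0.9406
  T = 328.6 K: ΣzᵢP/Pᵢˢᵃᵗ = 1.0749
  T = 330.2 K: ΣzᵢP/Pᵢˢᵃᵗ = 1.0052
Interpolating between 330.2 K and 331.8 K gives T ≈ 330.3 K.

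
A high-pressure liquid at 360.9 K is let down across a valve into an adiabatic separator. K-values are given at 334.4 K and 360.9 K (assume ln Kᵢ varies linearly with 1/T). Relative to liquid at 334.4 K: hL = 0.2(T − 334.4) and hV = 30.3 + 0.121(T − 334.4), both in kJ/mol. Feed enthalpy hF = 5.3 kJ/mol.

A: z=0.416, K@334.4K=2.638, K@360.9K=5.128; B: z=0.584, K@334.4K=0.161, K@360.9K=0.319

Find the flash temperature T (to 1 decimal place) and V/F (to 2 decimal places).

Adiabatic flash: solve Rachford–Rice at each trial T, then check hF = ψ·hV(T) + (1−ψ)·hL(T).
  T = 334.4 K: K = (2.638, 0.161), RR gives ψ = 0.139, H_out = 4.221 kJ/mol
  T = 360.9 K: K = (5.128, 0.319), RR gives ψ = 0.469, H_out = 18.540 kJ/mol
  T = 347.6 K: K = (3.720, 0.229), RR gives ψ = 0.325, H_out = 12.151 kJ/mol
  T = 341.0 K: K = (3.143, 0.193), RR gives ψ = 0.243, H_out = 8.552 kJ/mol
  T = 337.7 K: K = (2.882, 0.176), RR gives ψ = 0.195, H_out = 6.510 kJ/mol
  T = 336.0 K: K = (2.754, 0.168), RR gives ψ = 0.167, H_out = 5.367 kJ/mol
Linear interpolation between T = 334.4 (H_out = 4.221) and T = 336.0 (H_out = 5.367) on hF = 5.3 gives T ≈ 335.9 K, at which ψ = 0.17.

T = 335.9 K, V/F = 0.17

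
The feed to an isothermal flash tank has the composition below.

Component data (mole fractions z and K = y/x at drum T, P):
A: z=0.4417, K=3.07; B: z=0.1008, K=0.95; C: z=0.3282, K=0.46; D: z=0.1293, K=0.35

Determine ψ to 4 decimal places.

ψ = 0.6036

Material balance + equilibrium reduce to Σ zᵢ(Kᵢ−1)/(1+ψ(Kᵢ−1)) = 0.
Check two-phase: ΣzᵢKᵢ = 1.6480 > 1 and Σzᵢ/Kᵢ = 1.3329 > 1, so g(0) = 0.6480 > 0 and g(1) = -0.3329 < 0.
Iterate (Newton) starting at ψ = 0.5:
  ψ = 0.5000: g = 0.07684, g' = -0.7568 → ψ = 0.6015
  ψ = 0.6015: g = 0.00154, g' = -0.7330 → ψ = 0.6036
Converged at ψ = 0.6036.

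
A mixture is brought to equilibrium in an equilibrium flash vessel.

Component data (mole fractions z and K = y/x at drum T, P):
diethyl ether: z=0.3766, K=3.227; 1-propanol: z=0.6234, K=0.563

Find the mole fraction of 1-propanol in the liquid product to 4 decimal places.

Material balance + equilibrium reduce to Σ zᵢ(Kᵢ−1)/(1+V/F(Kᵢ−1)) = 0.
g(0) = ΣzᵢKᵢ − 1 = 0.5663 and g(1) = 1 − Σzᵢ/Kᵢ = -0.2240, so a root lies in (0, 1).
Binary case is linear: z₁(K₁−1)(1+V/F(K₂−1)) + z₂(K₂−1)(1+V/F(K₁−1)) = 0
⇒ V/F = [z₁(K₁−1)+z₂(K₂−1)] / [−(K₁−1)(K₂−1)] = 0.56626/0.97320 = 0.5819
Compositions from xᵢ = zᵢ/(1+V/F(Kᵢ−1)), yᵢ = Kᵢxᵢ:
  diethyl ether: x = 0.1640, y = 0.5294
  1-propanol: x = 0.8360, y = 0.4706

x_1-propanol = 0.8360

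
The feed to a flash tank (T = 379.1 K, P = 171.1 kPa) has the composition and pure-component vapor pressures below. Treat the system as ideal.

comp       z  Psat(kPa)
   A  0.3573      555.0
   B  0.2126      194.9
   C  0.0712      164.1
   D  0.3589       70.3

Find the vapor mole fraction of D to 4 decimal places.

y_D = 0.2418

Raoult's law: Kᵢ = Pᵢˢᵃᵗ/P = Pᵢˢᵃᵗ/171.1.
  K_A = 555.0/171.1 = 3.243717, K_B = 194.9/171.1 = 1.139100, K_C = 164.1/171.1 = 0.959088, K_D = 70.3/171.1 = 0.410871
Material balance + equilibrium reduce to Σ zᵢ(Kᵢ−1)/(1+ψ(Kᵢ−1)) = 0.
g(0) = ΣzᵢKᵢ − 1 = 0.6169 and g(1) = 1 − Σzᵢ/Kᵢ = -0.2445, so a root lies in (0, 1).
Newton iteration, ψ⁰ = 0.5:
  ψ = 0.5000: g = 0.10277, g' = -0.6535 → ψ = 0.6572
  ψ = 0.6572: g = 0.00302, g' = -0.6290 → ψ = 0.6620
Converged at ψ = 0.6620.
Compositions from xᵢ = zᵢ/(1+ψ(Kᵢ−1)), yᵢ = Kᵢxᵢ:
  A: x = 0.1438, y = 0.4663
  B: x = 0.1947, y = 0.2218
  C: x = 0.0732, y = 0.0702
  D: x = 0.5884, y = 0.2418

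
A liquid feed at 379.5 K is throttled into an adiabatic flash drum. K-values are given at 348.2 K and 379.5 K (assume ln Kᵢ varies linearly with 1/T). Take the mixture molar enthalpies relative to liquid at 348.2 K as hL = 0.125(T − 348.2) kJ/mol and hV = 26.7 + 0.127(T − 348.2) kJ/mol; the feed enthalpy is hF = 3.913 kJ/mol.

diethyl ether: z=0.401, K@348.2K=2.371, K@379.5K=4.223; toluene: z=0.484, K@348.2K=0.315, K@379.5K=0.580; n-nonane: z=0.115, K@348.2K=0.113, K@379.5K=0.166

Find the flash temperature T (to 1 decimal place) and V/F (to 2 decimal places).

Adiabatic flash: solve Rachford–Rice at each trial T, then check hF = ψ·hV(T) + (1−ψ)·hL(T).
  T = 348.2 K: K = (2.371, 0.315, 0.113), RR gives ψ = 0.117, H_out = 3.111 kJ/mol
  T = 379.5 K: K = (4.223, 0.580, 0.166), RR gives ψ = 0.576, H_out = 19.320 kJ/mol
  T = 363.9 K: K = (3.207, 0.434, 0.138), RR gives ψ = 0.365, H_out = 11.716 kJ/mol
  T = 356.0 K: K = (2.764, 0.370, 0.125), RR gives ψ = 0.250, H_out = 7.667 kJ/mol
  T = 352.1 K: K = (2.562, 0.342, 0.119), RR gives ψ = 0.187, H_out = 5.489 kJ/mol
  T = 350.1 K: K = (2.463, 0.328, 0.116), RR gives ψ = 0.152, H_out = 4.300 kJ/mol
Linear interpolation between T = 348.2 (H_out = 3.111) and T = 350.1 (H_out = 4.300) on hF = 3.913 gives T ≈ 349.5 K, at which ψ = 0.14.

T = 349.5 K, V/F = 0.14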